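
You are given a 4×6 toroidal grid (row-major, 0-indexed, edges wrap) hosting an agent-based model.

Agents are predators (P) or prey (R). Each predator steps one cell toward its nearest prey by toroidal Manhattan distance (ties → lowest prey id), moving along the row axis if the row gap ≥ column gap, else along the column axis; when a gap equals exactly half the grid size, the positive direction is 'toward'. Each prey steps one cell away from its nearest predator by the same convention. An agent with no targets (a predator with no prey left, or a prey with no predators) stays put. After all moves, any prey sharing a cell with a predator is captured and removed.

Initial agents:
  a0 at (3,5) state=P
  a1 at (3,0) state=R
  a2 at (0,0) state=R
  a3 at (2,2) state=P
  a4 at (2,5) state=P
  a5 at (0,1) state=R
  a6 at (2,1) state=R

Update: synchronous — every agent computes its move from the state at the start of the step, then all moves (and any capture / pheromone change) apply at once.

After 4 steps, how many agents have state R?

3

t=1: a0@(3,0):P a1@(3,1):R a2@(1,0):R a3@(2,1):P a4@(3,5):P a5@(0,2):R a6@(2,0):R
t=2: a0@(3,1):P a1@(3,2):R a2@(0,0):R a3@(3,1):P a4@(3,0):P a5@(0,3):R a6@(1,0):R
t=3: a0@(3,2):P a1@(3,3):R a2@(1,0):R a3@(3,2):P a4@(0,0):P a5@(0,4):R
t=4: a0@(3,3):P a1@(3,4):R a2@(2,0):R a3@(3,3):P a4@(1,0):P a5@(0,3):R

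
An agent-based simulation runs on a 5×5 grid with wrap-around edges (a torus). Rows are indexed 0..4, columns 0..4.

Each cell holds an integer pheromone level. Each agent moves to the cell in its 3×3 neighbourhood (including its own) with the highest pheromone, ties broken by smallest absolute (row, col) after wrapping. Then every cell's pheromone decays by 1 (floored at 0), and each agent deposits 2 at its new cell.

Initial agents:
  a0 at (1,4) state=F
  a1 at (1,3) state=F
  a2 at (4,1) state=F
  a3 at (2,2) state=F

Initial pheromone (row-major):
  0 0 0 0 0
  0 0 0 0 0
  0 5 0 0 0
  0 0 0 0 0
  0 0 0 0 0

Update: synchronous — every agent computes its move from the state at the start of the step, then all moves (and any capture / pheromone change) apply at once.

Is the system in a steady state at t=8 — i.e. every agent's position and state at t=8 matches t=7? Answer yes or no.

t=1: a0@(0,0) a1@(0,2) a2@(0,0) a3@(2,1) | pheromone: 4 0 2 0 0 / 0 0 0 0 0 / 0 6 0 0 0 / 0 0 0 0 0 / 0 0 0 0 0
t=2: a0@(0,0) a1@(0,2) a2@(0,0) a3@(2,1) | pheromone: 7 0 3 0 0 / 0 0 0 0 0 / 0 7 0 0 0 / 0 0 0 0 0 / 0 0 0 0 0
t=3: a0@(0,0) a1@(0,2) a2@(0,0) a3@(2,1) | pheromone: 10 0 4 0 0 / 0 0 0 0 0 / 0 8 0 0 0 / 0 0 0 0 0 / 0 0 0 0 0
t=4: a0@(0,0) a1@(0,2) a2@(0,0) a3@(2,1) | pheromone: 13 0 5 0 0 / 0 0 0 0 0 / 0 9 0 0 0 / 0 0 0 0 0 / 0 0 0 0 0
t=5: a0@(0,0) a1@(0,2) a2@(0,0) a3@(2,1) | pheromone: 16 0 6 0 0 / 0 0 0 0 0 / 0 10 0 0 0 / 0 0 0 0 0 / 0 0 0 0 0
t=6: a0@(0,0) a1@(0,2) a2@(0,0) a3@(2,1) | pheromone: 19 0 7 0 0 / 0 0 0 0 0 / 0 11 0 0 0 / 0 0 0 0 0 / 0 0 0 0 0
t=7: a0@(0,0) a1@(0,2) a2@(0,0) a3@(2,1) | pheromone: 22 0 8 0 0 / 0 0 0 0 0 / 0 12 0 0 0 / 0 0 0 0 0 / 0 0 0 0 0
t=8: a0@(0,0) a1@(0,2) a2@(0,0) a3@(2,1) | pheromone: 25 0 9 0 0 / 0 0 0 0 0 / 0 13 0 0 0 / 0 0 0 0 0 / 0 0 0 0 0

yes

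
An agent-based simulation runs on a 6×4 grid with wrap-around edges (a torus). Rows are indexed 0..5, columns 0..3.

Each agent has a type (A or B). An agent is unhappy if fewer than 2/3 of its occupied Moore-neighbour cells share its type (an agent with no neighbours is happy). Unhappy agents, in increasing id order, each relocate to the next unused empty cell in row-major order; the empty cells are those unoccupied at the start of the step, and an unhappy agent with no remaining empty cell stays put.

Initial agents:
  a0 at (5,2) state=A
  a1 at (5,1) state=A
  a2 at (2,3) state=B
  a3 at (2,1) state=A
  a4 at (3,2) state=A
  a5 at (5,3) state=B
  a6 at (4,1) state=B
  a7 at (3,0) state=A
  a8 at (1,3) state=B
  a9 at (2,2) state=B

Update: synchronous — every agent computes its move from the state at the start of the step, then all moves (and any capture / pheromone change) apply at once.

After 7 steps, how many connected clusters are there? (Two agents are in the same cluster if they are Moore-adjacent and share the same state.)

3

t=1: a0@(0,0):A a1@(0,1):A a2@(0,2):B a3@(2,1):A a4@(0,3):A a5@(1,0):B a6@(1,1):B a7@(1,2):A a8@(1,3):B a9@(2,0):B
t=2: a0@(2,2):A a1@(2,3):A a2@(3,0):B a3@(3,1):A a4@(3,2):A a5@(3,3):B a6@(4,0):B a7@(4,1):A a8@(4,2):B a9@(2,0):B
t=3: a0@(2,2):A a1@(0,0):A a2@(0,1):B a3@(0,2):A a4@(3,2):A a5@(0,3):B a6@(1,0):B a7@(1,1):A a8@(1,2):B a9@(1,3):B
t=4: a0@(2,0):A a1@(2,1):A a2@(2,3):B a3@(3,0):A a4@(3,2):A a5@(3,1):B a6@(3,3):B a7@(4,0):A a8@(4,1):B a9@(4,2):B
t=5: a0@(0,0):A a1@(2,1):A a2@(0,1):B a3@(0,2):A a4@(0,3):A a5@(1,0):B a6@(1,1):B a7@(1,2):A a8@(1,3):B a9@(4,2):B
t=6: a0@(2,0):A a1@(2,2):A a2@(2,3):B a3@(3,0):A a4@(3,1):A a5@(3,2):B a6@(3,3):B a7@(4,0):A a8@(4,1):B a9@(4,2):B
t=7: a0@(0,0):A a1@(0,1):A a2@(0,2):B a3@(0,3):A a4@(1,0):A a5@(3,2):B a6@(1,1):B a7@(1,2):A a8@(1,3):B a9@(4,2):B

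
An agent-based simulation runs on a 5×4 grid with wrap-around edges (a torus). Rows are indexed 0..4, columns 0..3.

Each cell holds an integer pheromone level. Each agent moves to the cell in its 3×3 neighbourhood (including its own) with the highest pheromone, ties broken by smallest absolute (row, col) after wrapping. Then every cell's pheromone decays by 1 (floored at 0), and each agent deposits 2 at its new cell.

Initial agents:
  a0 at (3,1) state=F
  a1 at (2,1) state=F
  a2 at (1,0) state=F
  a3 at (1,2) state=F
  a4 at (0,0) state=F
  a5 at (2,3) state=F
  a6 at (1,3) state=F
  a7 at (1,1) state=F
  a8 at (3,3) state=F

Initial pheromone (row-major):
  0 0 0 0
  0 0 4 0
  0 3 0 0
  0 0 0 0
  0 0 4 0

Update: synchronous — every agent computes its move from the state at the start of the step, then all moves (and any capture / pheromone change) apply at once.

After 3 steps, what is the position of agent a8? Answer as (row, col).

t=1: a0@(4,2) a1@(1,2) a2@(2,1) a3@(1,2) a4@(0,0) a5@(1,2) a6@(1,2) a7@(1,2) a8@(4,2) | pheromone: 2 0 0 0 / 0 0 13 0 / 0 4 0 0 / 0 0 0 0 / 0 0 7 0
t=2: a0@(4,2) a1@(1,2) a2@(1,2) a3@(1,2) a4@(0,0) a5@(1,2) a6@(1,2) a7@(1,2) a8@(4,2) | pheromone: 3 0 0 0 / 0 0 24 0 / 0 3 0 0 / 0 0 0 0 / 0 0 10 0
t=3: a0@(4,2) a1@(1,2) a2@(1,2) a3@(1,2) a4@(0,0) a5@(1,2) a6@(1,2) a7@(1,2) a8@(4,2) | pheromone: 4 0 0 0 / 0 0 35 0 / 0 2 0 0 / 0 0 0 0 / 0 0 13 0

(4, 2)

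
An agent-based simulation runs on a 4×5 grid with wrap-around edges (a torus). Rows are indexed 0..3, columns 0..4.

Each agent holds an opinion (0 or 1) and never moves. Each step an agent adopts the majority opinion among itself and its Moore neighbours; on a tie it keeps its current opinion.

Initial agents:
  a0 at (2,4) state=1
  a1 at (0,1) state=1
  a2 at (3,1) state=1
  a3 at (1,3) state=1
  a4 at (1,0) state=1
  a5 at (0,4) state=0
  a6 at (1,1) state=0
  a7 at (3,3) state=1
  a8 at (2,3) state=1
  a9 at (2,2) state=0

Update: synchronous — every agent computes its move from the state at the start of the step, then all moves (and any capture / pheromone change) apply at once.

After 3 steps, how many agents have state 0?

0

t=1: a0@(2,4):1 a1@(0,1):1 a2@(3,1):1 a3@(1,3):1 a4@(1,0):1 a5@(0,4):1 a6@(1,1):0 a7@(3,3):1 a8@(2,3):1 a9@(2,2):1
t=2: a0@(2,4):1 a1@(0,1):1 a2@(3,1):1 a3@(1,3):1 a4@(1,0):1 a5@(0,4):1 a6@(1,1):1 a7@(3,3):1 a8@(2,3):1 a9@(2,2):1
t=3: (unchanged — steady state)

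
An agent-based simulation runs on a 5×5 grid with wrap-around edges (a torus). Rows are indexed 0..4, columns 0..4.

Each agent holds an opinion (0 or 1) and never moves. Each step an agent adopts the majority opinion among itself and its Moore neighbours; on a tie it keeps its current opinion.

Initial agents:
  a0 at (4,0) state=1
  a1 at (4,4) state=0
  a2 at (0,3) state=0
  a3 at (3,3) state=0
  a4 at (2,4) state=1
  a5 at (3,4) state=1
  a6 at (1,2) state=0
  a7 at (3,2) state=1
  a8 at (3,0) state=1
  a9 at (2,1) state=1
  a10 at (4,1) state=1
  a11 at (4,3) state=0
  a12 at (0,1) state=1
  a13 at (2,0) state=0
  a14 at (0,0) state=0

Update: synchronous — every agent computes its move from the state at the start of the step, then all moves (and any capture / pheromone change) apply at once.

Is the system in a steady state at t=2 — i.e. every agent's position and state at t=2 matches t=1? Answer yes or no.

yes

t=1: a0@(4,0):1 a1@(4,4):0 a2@(0,3):0 a3@(3,3):0 a4@(2,4):1 a5@(3,4):1 a6@(1,2):0 a7@(3,2):1 a8@(3,0):1 a9@(2,1):1 a10@(4,1):1 a11@(4,3):0 a12@(0,1):1 a13@(2,0):1 a14@(0,0):1
t=2: (unchanged — steady state)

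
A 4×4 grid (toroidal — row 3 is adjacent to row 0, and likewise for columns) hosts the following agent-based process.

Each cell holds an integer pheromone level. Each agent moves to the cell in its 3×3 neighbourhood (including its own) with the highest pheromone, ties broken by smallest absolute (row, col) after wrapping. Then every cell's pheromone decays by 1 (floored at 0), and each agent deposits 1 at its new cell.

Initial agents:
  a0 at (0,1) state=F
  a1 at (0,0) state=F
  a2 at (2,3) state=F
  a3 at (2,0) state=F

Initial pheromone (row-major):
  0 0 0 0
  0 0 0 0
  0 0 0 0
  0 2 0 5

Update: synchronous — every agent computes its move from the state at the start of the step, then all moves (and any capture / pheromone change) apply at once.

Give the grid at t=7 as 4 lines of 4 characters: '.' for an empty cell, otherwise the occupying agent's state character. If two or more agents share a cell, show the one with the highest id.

t=1: a0@(3,1) a1@(3,3) a2@(3,3) a3@(3,3) | pheromone: 0 0 0 0 / 0 0 0 0 / 0 0 0 0 / 0 2 0 7
t=2: a0@(3,1) a1@(3,3) a2@(3,3) a3@(3,3) | pheromone: 0 0 0 0 / 0 0 0 0 / 0 0 0 0 / 0 2 0 9
t=3: a0@(3,1) a1@(3,3) a2@(3,3) a3@(3,3) | pheromone: 0 0 0 0 / 0 0 0 0 / 0 0 0 0 / 0 2 0 11
t=4: a0@(3,1) a1@(3,3) a2@(3,3) a3@(3,3) | pheromone: 0 0 0 0 / 0 0 0 0 / 0 0 0 0 / 0 2 0 13
t=5: a0@(3,1) a1@(3,3) a2@(3,3) a3@(3,3) | pheromone: 0 0 0 0 / 0 0 0 0 / 0 0 0 0 / 0 2 0 15
t=6: a0@(3,1) a1@(3,3) a2@(3,3) a3@(3,3) | pheromone: 0 0 0 0 / 0 0 0 0 / 0 0 0 0 / 0 2 0 17
t=7: a0@(3,1) a1@(3,3) a2@(3,3) a3@(3,3) | pheromone: 0 0 0 0 / 0 0 0 0 / 0 0 0 0 / 0 2 0 19

....
....
....
.F.F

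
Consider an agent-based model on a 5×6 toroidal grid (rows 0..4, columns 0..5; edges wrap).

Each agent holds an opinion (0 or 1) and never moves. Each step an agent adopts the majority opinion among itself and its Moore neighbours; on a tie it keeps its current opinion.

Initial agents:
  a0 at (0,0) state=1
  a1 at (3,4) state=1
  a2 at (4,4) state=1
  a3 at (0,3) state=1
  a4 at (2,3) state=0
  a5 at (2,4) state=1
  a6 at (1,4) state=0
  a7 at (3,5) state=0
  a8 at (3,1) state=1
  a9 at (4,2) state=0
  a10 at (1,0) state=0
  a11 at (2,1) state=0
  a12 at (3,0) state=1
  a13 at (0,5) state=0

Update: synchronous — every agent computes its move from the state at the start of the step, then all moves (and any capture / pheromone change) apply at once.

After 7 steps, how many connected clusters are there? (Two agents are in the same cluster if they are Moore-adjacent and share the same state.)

2

t=1: a0@(0,0):0 a1@(3,4):1 a2@(4,4):1 a3@(0,3):1 a4@(2,3):0 a5@(2,4):0 a6@(1,4):0 a7@(3,5):1 a8@(3,1):1 a9@(4,2):1 a10@(1,0):0 a11@(2,1):0 a12@(3,0):1 a13@(0,5):0
t=2: (unchanged — steady state)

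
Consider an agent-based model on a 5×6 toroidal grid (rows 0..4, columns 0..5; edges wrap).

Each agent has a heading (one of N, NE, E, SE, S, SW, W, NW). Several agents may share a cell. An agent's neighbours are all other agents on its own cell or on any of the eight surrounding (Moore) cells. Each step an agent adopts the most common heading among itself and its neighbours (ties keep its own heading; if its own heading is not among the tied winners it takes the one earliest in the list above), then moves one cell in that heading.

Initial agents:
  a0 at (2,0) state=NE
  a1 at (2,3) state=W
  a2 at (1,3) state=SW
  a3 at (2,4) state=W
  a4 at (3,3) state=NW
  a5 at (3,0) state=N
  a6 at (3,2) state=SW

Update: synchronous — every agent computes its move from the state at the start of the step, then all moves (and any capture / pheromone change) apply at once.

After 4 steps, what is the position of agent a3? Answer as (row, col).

(2, 0)

t=1: a0@(1,1):NE a1@(2,2):W a2@(1,2):W a3@(2,3):W a4@(3,2):W a5@(2,0):N a6@(4,1):SW
t=2: a0@(1,0):W a1@(2,1):W a2@(1,1):W a3@(2,2):W a4@(3,1):W a5@(1,0):N a6@(0,0):SW
t=3: a0@(1,5):W a1@(2,0):W a2@(1,0):W a3@(2,1):W a4@(3,0):W a5@(1,5):W a6@(0,5):W
t=4: a0@(1,4):W a1@(2,5):W a2@(1,5):W a3@(2,0):W a4@(3,5):W a5@(1,4):W a6@(0,4):W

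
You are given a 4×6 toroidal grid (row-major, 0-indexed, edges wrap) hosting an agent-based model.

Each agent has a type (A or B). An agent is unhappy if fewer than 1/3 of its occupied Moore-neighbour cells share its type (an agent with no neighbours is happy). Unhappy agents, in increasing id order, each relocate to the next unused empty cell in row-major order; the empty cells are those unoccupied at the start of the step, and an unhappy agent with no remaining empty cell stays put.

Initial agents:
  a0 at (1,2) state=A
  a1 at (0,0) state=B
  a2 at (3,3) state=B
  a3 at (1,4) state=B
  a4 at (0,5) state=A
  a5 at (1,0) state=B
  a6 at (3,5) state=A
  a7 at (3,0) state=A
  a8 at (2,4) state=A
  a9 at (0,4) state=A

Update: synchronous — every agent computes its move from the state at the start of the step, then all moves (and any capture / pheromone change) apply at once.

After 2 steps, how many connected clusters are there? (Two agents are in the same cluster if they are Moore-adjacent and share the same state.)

t=1: a0@(1,2):A a1@(0,1):B a2@(0,2):B a3@(0,3):B a4@(0,5):A a5@(1,0):B a6@(3,5):A a7@(3,0):A a8@(2,4):A a9@(0,4):A
t=2: a0@(0,0):A a1@(0,1):B a2@(0,2):B a3@(0,3):B a4@(0,5):A a5@(1,0):B a6@(3,5):A a7@(3,0):A a8@(2,4):A a9@(0,4):A

2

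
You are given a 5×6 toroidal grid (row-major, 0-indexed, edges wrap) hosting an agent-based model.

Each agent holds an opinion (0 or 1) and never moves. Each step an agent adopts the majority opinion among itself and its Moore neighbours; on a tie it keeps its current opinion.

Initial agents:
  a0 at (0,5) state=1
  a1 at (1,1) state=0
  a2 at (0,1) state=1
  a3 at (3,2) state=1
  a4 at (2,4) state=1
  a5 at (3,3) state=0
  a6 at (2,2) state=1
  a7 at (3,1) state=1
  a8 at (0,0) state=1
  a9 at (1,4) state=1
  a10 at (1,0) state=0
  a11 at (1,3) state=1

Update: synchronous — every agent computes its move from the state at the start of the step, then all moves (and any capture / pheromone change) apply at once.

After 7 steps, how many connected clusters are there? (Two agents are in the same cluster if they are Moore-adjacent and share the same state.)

1

t=1: a0@(0,5):1 a1@(1,1):1 a2@(0,1):1 a3@(3,2):1 a4@(2,4):1 a5@(3,3):1 a6@(2,2):1 a7@(3,1):1 a8@(0,0):1 a9@(1,4):1 a10@(1,0):1 a11@(1,3):1
t=2: (unchanged — steady state)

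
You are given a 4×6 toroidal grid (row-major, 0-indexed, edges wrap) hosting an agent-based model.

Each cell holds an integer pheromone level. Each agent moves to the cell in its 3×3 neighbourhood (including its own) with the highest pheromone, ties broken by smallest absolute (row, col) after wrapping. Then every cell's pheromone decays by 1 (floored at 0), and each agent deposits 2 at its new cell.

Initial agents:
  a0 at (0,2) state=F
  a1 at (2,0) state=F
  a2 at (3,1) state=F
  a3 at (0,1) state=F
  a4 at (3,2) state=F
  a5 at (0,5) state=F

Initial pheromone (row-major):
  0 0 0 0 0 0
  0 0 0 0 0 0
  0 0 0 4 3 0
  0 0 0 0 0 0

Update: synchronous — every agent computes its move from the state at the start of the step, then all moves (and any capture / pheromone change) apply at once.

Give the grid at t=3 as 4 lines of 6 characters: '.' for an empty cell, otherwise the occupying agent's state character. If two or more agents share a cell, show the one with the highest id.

F.....
......
...F..
......

t=1: a0@(0,1) a1@(1,0) a2@(0,0) a3@(0,0) a4@(2,3) a5@(0,0) | pheromone: 6 2 0 0 0 0 / 2 0 0 0 0 0 / 0 0 0 5 2 0 / 0 0 0 0 0 0
t=2: a0@(0,0) a1@(0,0) a2@(0,0) a3@(0,0) a4@(2,3) a5@(0,0) | pheromone: 15 1 0 0 0 0 / 1 0 0 0 0 0 / 0 0 0 6 1 0 / 0 0 0 0 0 0
t=3: a0@(0,0) a1@(0,0) a2@(0,0) a3@(0,0) a4@(2,3) a5@(0,0) | pheromone: 24 0 0 0 0 0 / 0 0 0 0 0 0 / 0 0 0 7 0 0 / 0 0 0 0 0 0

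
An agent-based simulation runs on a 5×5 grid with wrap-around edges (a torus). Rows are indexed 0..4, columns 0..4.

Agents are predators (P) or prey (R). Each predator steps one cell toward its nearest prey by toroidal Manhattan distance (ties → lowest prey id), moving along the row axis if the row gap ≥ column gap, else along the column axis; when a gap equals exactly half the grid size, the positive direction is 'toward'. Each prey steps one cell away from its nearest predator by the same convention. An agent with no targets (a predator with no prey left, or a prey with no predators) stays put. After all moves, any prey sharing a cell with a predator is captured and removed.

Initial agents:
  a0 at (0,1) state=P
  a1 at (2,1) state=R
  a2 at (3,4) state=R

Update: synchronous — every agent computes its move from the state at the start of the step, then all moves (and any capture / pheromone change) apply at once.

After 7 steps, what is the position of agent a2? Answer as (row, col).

(1, 3)

t=1: a0@(1,1):P a1@(3,1):R a2@(2,4):R
t=2: a0@(2,1):P a1@(4,1):R a2@(2,3):R
t=3: a0@(3,1):P a1@(0,1):R a2@(2,4):R
t=4: a0@(4,1):P a1@(1,1):R a2@(2,3):R
t=5: a0@(0,1):P a1@(2,1):R a2@(1,3):R
t=6: a0@(1,1):P a1@(3,1):R a2@(1,4):R
t=7: a0@(2,1):P a1@(4,1):R a2@(1,3):R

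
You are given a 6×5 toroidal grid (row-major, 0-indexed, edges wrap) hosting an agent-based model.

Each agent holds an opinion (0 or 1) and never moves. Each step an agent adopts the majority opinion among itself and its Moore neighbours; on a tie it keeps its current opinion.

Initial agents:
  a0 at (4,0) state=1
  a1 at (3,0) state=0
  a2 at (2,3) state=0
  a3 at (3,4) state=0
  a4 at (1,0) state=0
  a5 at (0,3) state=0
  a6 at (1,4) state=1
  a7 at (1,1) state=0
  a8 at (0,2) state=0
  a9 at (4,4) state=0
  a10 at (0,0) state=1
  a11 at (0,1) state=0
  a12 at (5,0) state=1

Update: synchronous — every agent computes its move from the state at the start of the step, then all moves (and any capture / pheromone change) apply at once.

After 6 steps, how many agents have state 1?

t=1: a0@(4,0):0 a1@(3,0):0 a2@(2,3):0 a3@(3,4):0 a4@(1,0):0 a5@(0,3):0 a6@(1,4):0 a7@(1,1):0 a8@(0,2):0 a9@(4,4):0 a10@(0,0):1 a11@(0,1):0 a12@(5,0):1
t=2: a0@(4,0):0 a1@(3,0):0 a2@(2,3):0 a3@(3,4):0 a4@(1,0):0 a5@(0,3):0 a6@(1,4):0 a7@(1,1):0 a8@(0,2):0 a9@(4,4):0 a10@(0,0):0 a11@(0,1):0 a12@(5,0):0
t=3: (unchanged — steady state)

0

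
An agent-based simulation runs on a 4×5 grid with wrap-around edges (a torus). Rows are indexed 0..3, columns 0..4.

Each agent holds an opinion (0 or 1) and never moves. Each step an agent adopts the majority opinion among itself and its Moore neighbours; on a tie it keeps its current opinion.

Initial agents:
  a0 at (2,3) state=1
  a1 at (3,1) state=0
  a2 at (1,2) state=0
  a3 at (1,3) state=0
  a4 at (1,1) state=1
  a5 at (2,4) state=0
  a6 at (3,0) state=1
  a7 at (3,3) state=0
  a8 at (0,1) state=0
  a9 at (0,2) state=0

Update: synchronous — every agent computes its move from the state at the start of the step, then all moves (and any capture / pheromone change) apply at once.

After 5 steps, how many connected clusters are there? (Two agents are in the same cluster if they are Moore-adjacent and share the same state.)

t=1: a0@(2,3):0 a1@(3,1):0 a2@(1,2):0 a3@(1,3):0 a4@(1,1):0 a5@(2,4):0 a6@(3,0):0 a7@(3,3):0 a8@(0,1):0 a9@(0,2):0
t=2: (unchanged — steady state)

1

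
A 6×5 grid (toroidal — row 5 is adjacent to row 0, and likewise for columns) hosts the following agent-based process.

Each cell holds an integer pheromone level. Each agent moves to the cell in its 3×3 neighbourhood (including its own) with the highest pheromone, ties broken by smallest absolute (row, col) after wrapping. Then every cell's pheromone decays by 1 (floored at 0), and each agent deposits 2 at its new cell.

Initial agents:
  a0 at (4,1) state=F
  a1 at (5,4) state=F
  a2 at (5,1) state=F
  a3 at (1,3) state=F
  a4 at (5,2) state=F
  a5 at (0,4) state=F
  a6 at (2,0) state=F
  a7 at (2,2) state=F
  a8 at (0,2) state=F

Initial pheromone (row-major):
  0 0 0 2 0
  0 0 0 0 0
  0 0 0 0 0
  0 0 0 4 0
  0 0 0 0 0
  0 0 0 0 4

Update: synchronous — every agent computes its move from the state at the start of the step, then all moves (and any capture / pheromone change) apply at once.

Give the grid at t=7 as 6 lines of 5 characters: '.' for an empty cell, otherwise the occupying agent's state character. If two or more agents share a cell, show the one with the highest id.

t=1: a0@(3,0) a1@(5,4) a2@(0,0) a3@(0,3) a4@(0,3) a5@(5,4) a6@(1,0) a7@(3,3) a8@(0,3) | pheromone: 2 0 0 7 0 / 2 0 0 0 0 / 0 0 0 0 0 / 2 0 0 5 0 / 0 0 0 0 0 / 0 0 0 0 7
t=2: a0@(3,0) a1@(0,3) a2@(5,4) a3@(0,3) a4@(0,3) a5@(0,3) a6@(0,0) a7@(3,3) a8@(0,3) | pheromone: 3 0 0 16 0 / 1 0 0 0 0 / 0 0 0 0 0 / 3 0 0 6 0 / 0 0 0 0 0 / 0 0 0 0 8
t=3: a0@(3,0) a1@(0,3) a2@(0,3) a3@(0,3) a4@(0,3) a5@(0,3) a6@(5,4) a7@(3,3) a8@(0,3) | pheromone: 2 0 0 27 0 / 0 0 0 0 0 / 0 0 0 0 0 / 4 0 0 7 0 / 0 0 0 0 0 / 0 0 0 0 9
t=4: a0@(3,0) a1@(0,3) a2@(0,3) a3@(0,3) a4@(0,3) a5@(0,3) a6@(0,3) a7@(3,3) a8@(0,3) | pheromone: 1 0 0 40 0 / 0 0 0 0 0 / 0 0 0 0 0 / 5 0 0 8 0 / 0 0 0 0 0 / 0 0 0 0 8
t=5: a0@(3,0) a1@(0,3) a2@(0,3) a3@(0,3) a4@(0,3) a5@(0,3) a6@(0,3) a7@(3,3) a8@(0,3) | pheromone: 0 0 0 53 0 / 0 0 0 0 0 / 0 0 0 0 0 / 6 0 0 9 0 / 0 0 0 0 0 / 0 0 0 0 7
t=6: a0@(3,0) a1@(0,3) a2@(0,3) a3@(0,3) a4@(0,3) a5@(0,3) a6@(0,3) a7@(3,3) a8@(0,3) | pheromone: 0 0 0 66 0 / 0 0 0 0 0 / 0 0 0 0 0 / 7 0 0 10 0 / 0 0 0 0 0 / 0 0 0 0 6
t=7: a0@(3,0) a1@(0,3) a2@(0,3) a3@(0,3) a4@(0,3) a5@(0,3) a6@(0,3) a7@(3,3) a8@(0,3) | pheromone: 0 0 0 79 0 / 0 0 0 0 0 / 0 0 0 0 0 / 8 0 0 11 0 / 0 0 0 0 0 / 0 0 0 0 5

...F.
.....
.....
F..F.
.....
.....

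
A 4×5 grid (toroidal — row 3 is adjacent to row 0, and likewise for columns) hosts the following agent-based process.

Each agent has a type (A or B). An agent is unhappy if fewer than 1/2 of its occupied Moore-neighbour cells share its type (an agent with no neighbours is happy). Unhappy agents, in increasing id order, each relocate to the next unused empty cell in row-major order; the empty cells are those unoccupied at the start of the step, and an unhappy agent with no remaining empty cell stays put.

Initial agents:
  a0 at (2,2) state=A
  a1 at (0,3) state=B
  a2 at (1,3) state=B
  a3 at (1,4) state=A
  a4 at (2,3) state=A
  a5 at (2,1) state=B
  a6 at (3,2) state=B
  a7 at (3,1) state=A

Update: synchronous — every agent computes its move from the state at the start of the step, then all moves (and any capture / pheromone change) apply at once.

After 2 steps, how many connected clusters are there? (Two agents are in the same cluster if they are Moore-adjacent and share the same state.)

2

t=1: a0@(0,0):A a1@(0,3):B a2@(0,1):B a3@(0,2):A a4@(2,3):A a5@(0,4):B a6@(1,0):B a7@(1,1):A
t=2: a0@(1,2):A a1@(0,3):B a2@(1,3):B a3@(1,4):A a4@(2,3):A a5@(0,4):B a6@(1,0):B a7@(1,1):A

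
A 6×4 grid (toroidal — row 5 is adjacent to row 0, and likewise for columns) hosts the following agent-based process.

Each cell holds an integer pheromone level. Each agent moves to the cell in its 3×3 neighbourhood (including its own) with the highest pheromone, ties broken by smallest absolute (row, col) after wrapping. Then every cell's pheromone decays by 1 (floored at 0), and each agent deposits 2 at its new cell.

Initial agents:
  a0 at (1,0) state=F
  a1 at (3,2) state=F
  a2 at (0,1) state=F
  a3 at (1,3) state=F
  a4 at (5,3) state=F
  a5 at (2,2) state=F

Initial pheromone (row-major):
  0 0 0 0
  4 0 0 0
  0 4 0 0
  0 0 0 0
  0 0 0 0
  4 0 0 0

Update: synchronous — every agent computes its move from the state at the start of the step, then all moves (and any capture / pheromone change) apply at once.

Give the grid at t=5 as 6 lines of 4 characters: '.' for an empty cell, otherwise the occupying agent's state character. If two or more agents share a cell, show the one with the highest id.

....
F...
....
....
....
F...

t=1: a0@(1,0) a1@(2,1) a2@(1,0) a3@(1,0) a4@(5,0) a5@(2,1) | pheromone: 0 0 0 0 / 9 0 0 0 / 0 7 0 0 / 0 0 0 0 / 0 0 0 0 / 5 0 0 0
t=2: a0@(1,0) a1@(1,0) a2@(1,0) a3@(1,0) a4@(5,0) a5@(1,0) | pheromone: 0 0 0 0 / 18 0 0 0 / 0 6 0 0 / 0 0 0 0 / 0 0 0 0 / 6 0 0 0
t=3: a0@(1,0) a1@(1,0) a2@(1,0) a3@(1,0) a4@(5,0) a5@(1,0) | pheromone: 0 0 0 0 / 27 0 0 0 / 0 5 0 0 / 0 0 0 0 / 0 0 0 0 / 7 0 0 0
t=4: a0@(1,0) a1@(1,0) a2@(1,0) a3@(1,0) a4@(5,0) a5@(1,0) | pheromone: 0 0 0 0 / 36 0 0 0 / 0 4 0 0 / 0 0 0 0 / 0 0 0 0 / 8 0 0 0
t=5: a0@(1,0) a1@(1,0) a2@(1,0) a3@(1,0) a4@(5,0) a5@(1,0) | pheromone: 0 0 0 0 / 45 0 0 0 / 0 3 0 0 / 0 0 0 0 / 0 0 0 0 / 9 0 0 0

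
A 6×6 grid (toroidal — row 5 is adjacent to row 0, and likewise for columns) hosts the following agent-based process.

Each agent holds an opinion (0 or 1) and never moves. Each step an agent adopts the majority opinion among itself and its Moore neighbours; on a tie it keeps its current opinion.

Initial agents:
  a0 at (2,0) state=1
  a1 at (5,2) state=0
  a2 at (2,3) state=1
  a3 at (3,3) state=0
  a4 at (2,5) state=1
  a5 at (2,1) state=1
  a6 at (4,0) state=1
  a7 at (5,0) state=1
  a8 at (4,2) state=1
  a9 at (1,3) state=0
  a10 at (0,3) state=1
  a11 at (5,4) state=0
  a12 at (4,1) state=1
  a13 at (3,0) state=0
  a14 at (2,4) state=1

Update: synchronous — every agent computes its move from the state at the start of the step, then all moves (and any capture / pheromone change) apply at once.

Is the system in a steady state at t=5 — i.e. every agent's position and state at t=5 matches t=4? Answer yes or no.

yes

t=1: a0@(2,0):1 a1@(5,2):1 a2@(2,3):1 a3@(3,3):1 a4@(2,5):1 a5@(2,1):1 a6@(4,0):1 a7@(5,0):1 a8@(4,2):1 a9@(1,3):1 a10@(0,3):0 a11@(5,4):0 a12@(4,1):1 a13@(3,0):1 a14@(2,4):1
t=2: (unchanged — steady state)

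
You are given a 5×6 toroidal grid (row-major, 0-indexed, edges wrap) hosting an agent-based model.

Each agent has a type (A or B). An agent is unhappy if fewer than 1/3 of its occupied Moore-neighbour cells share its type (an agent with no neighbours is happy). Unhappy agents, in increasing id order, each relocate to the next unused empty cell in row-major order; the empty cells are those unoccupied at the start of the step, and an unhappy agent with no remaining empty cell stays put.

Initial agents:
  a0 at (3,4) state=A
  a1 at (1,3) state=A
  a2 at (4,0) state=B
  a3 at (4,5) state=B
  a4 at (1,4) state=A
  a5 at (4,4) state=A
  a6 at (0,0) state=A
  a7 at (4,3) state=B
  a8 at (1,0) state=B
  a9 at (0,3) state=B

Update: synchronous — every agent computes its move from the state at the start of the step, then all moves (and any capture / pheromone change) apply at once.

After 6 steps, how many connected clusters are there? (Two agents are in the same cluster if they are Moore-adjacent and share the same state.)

t=1: a0@(3,4):A a1@(1,3):A a2@(4,0):B a3@(0,1):B a4@(1,4):A a5@(0,2):A a6@(0,4):A a7@(4,3):B a8@(0,5):B a9@(1,1):B
t=2: a0@(0,0):A a1@(1,3):A a2@(4,0):B a3@(0,1):B a4@(1,4):A a5@(0,3):A a6@(0,4):A a7@(1,0):B a8@(0,5):B a9@(1,1):B
t=3: a0@(0,2):A a1@(1,3):A a2@(4,0):B a3@(0,1):B a4@(1,4):A a5@(0,3):A a6@(0,4):A a7@(1,0):B a8@(0,5):B a9@(1,1):B
t=4: (unchanged — steady state)

2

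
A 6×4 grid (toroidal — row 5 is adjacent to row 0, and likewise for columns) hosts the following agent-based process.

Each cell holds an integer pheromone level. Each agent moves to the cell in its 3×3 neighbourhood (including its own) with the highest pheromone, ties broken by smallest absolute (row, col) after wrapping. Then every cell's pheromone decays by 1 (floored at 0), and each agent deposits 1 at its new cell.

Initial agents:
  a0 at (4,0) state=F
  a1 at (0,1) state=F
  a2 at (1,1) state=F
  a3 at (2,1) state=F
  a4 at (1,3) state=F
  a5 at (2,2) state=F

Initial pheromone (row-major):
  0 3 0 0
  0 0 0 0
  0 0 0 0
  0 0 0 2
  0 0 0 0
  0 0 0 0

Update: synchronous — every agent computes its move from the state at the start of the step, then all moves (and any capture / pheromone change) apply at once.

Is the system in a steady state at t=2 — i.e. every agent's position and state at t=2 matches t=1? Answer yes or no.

no

t=1: a0@(3,3) a1@(0,1) a2@(0,1) a3@(1,0) a4@(0,0) a5@(3,3) | pheromone: 1 4 0 0 / 1 0 0 0 / 0 0 0 0 / 0 0 0 3 / 0 0 0 0 / 0 0 0 0
t=2: a0@(3,3) a1@(0,1) a2@(0,1) a3@(0,1) a4@(0,1) a5@(3,3) | pheromone: 0 7 0 0 / 0 0 0 0 / 0 0 0 0 / 0 0 0 4 / 0 0 0 0 / 0 0 0 0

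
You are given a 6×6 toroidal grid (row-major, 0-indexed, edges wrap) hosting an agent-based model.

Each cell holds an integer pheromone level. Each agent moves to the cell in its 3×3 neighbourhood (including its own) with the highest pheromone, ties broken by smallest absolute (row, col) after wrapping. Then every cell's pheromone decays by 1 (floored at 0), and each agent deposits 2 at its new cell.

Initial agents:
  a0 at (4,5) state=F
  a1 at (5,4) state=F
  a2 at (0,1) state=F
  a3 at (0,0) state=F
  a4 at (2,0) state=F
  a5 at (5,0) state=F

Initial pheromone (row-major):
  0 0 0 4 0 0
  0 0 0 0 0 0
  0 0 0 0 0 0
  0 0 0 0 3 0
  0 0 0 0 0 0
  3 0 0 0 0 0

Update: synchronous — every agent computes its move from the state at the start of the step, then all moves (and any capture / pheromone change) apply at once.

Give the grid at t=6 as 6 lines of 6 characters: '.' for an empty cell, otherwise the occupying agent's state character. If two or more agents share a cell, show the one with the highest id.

...F..
F.....
......
....F.
......
F.....

t=1: a0@(3,4) a1@(0,3) a2@(5,0) a3@(5,0) a4@(1,0) a5@(5,0) | pheromone: 0 0 0 5 0 0 / 2 0 0 0 0 0 / 0 0 0 0 0 0 / 0 0 0 0 4 0 / 0 0 0 0 0 0 / 8 0 0 0 0 0
t=2: a0@(3,4) a1@(0,3) a2@(5,0) a3@(5,0) a4@(1,0) a5@(5,0) | pheromone: 0 0 0 6 0 0 / 3 0 0 0 0 0 / 0 0 0 0 0 0 / 0 0 0 0 5 0 / 0 0 0 0 0 0 / 13 0 0 0 0 0
t=3: a0@(3,4) a1@(0,3) a2@(5,0) a3@(5,0) a4@(1,0) a5@(5,0) | pheromone: 0 0 0 7 0 0 / 4 0 0 0 0 0 / 0 0 0 0 0 0 / 0 0 0 0 6 0 / 0 0 0 0 0 0 / 18 0 0 0 0 0
t=4: a0@(3,4) a1@(0,3) a2@(5,0) a3@(5,0) a4@(1,0) a5@(5,0) | pheromone: 0 0 0 8 0 0 / 5 0 0 0 0 0 / 0 0 0 0 0 0 / 0 0 0 0 7 0 / 0 0 0 0 0 0 / 23 0 0 0 0 0
t=5: a0@(3,4) a1@(0,3) a2@(5,0) a3@(5,0) a4@(1,0) a5@(5,0) | pheromone: 0 0 0 9 0 0 / 6 0 0 0 0 0 / 0 0 0 0 0 0 / 0 0 0 0 8 0 / 0 0 0 0 0 0 / 28 0 0 0 0 0
t=6: a0@(3,4) a1@(0,3) a2@(5,0) a3@(5,0) a4@(1,0) a5@(5,0) | pheromone: 0 0 0 10 0 0 / 7 0 0 0 0 0 / 0 0 0 0 0 0 / 0 0 0 0 9 0 / 0 0 0 0 0 0 / 33 0 0 0 0 0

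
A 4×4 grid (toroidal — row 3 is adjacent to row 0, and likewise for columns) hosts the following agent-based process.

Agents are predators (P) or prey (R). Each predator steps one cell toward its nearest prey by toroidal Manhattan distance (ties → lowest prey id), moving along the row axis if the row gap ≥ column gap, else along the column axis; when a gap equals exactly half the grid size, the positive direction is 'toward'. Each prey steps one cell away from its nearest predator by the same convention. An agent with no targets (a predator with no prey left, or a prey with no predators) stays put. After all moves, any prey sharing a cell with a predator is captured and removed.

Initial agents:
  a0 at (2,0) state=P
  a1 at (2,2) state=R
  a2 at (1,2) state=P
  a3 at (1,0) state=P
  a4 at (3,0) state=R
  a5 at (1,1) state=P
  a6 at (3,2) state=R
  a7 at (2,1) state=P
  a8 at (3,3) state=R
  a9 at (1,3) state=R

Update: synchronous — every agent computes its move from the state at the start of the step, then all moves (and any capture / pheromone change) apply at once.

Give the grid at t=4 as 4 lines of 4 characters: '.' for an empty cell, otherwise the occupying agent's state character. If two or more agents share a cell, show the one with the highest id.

t=1: a0@(3,0):P a1@(3,2):R a2@(2,2):P a3@(1,3):P a4@(0,0):R a5@(2,1):P a7@(2,2):P a8@(0,3):R a9@(1,0):R
t=2: a0@(0,0):P a1@(0,2):R a2@(3,2):P a3@(0,3):P a4@(1,0):R a5@(3,1):P a7@(3,2):P a8@(3,3):R a9@(1,1):R
t=3: a0@(1,0):P a1@(1,2):R a2@(0,2):P a3@(0,2):P a4@(2,0):R a5@(0,1):P a7@(0,2):P a8@(3,0):R a9@(2,1):R
t=4: a0@(2,0):P a1@(2,2):R a2@(1,2):P a3@(1,2):P a4@(3,0):R a5@(1,1):P a7@(1,2):P a9@(3,1):R

....
.PP.
P.R.
RR..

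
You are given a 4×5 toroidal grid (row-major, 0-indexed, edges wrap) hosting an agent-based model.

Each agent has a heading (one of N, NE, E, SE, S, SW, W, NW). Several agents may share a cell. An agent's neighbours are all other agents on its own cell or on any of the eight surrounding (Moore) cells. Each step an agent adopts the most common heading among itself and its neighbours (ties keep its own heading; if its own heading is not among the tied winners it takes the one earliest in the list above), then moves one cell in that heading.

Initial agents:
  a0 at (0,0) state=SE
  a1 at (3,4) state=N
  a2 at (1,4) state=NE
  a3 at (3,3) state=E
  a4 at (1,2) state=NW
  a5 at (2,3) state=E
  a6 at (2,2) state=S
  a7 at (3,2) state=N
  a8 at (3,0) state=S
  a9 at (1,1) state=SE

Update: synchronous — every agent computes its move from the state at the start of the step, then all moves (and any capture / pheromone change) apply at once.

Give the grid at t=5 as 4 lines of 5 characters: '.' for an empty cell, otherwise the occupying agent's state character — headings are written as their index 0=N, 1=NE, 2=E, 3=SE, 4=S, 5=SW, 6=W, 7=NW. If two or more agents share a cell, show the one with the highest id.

t=1: a0@(1,1):SE a1@(3,0):E a2@(0,0):NE a3@(3,4):E a4@(0,1):NW a5@(2,4):E a6@(2,3):E a7@(3,3):E a8@(0,0):S a9@(2,2):SE
t=2: a0@(2,2):SE a1@(3,1):E a2@(0,1):E a3@(3,0):E a4@(3,0):NW a5@(2,0):E a6@(2,4):E a7@(3,4):E a8@(0,1):E a9@(3,3):SE
t=3: a0@(3,3):SE a1@(3,2):E a2@(0,2):E a3@(3,1):E a4@(3,1):E a5@(2,1):E a6@(2,0):E a7@(3,0):E a8@(0,2):E a9@(0,4):SE
t=4: a0@(3,4):E a1@(3,3):E a2@(0,3):E a3@(3,2):E a4@(3,2):E a5@(2,2):E a6@(2,1):E a7@(3,1):E a8@(0,3):E a9@(1,0):SE
t=5: a0@(3,0):E a1@(3,4):E a2@(0,4):E a3@(3,3):E a4@(3,3):E a5@(2,3):E a6@(2,2):E a7@(3,2):E a8@(0,4):E a9@(2,1):SE

....2
.....
.322.
2.222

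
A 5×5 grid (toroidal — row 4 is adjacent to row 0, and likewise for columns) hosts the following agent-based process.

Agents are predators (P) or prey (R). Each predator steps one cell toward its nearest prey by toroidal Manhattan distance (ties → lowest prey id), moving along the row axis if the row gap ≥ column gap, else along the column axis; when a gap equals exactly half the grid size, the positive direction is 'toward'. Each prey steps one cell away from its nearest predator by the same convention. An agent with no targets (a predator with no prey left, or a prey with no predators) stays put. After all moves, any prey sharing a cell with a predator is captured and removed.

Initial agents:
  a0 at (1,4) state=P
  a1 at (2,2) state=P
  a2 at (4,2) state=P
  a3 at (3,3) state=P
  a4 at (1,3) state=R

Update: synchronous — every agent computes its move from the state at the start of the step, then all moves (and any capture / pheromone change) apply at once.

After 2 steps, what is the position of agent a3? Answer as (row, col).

(2, 3)

t=1: a0@(1,3):P a1@(1,2):P a2@(0,2):P a3@(2,3):P
t=2: (unchanged — steady state)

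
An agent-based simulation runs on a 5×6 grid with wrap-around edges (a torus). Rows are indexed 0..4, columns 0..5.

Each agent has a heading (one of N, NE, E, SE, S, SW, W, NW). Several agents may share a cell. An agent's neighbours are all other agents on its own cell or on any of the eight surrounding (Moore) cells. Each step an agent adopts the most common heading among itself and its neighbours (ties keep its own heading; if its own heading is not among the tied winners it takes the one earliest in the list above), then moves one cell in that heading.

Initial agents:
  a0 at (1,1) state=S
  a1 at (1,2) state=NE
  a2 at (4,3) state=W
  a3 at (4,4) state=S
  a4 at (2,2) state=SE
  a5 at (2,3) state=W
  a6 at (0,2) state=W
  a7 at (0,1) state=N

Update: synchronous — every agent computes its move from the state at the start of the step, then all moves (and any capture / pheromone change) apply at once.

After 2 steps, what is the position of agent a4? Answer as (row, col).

t=1: a0@(2,1):S a1@(1,1):W a2@(4,2):W a3@(0,4):S a4@(3,3):SE a5@(2,2):W a6@(0,1):W a7@(4,1):N
t=2: a0@(2,0):W a1@(1,0):W a2@(4,1):W a3@(1,4):S a4@(3,2):W a5@(2,1):W a6@(0,0):W a7@(4,0):W

(3, 2)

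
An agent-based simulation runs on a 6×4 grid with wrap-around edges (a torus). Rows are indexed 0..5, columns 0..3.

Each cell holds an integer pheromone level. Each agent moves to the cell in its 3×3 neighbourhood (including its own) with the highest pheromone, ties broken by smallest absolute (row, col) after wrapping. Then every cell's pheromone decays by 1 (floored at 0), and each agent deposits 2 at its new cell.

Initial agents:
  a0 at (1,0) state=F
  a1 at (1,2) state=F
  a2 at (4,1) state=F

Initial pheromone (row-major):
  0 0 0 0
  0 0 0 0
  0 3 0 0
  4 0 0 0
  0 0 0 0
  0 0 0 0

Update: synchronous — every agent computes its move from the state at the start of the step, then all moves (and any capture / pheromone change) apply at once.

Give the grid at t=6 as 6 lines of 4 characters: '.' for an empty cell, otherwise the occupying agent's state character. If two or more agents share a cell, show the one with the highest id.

....
....
.F..
....
....
....

t=1: a0@(2,1) a1@(2,1) a2@(3,0) | pheromone: 0 0 0 0 / 0 0 0 0 / 0 6 0 0 / 5 0 0 0 / 0 0 0 0 / 0 0 0 0
t=2: a0@(2,1) a1@(2,1) a2@(2,1) | pheromone: 0 0 0 0 / 0 0 0 0 / 0 11 0 0 / 4 0 0 0 / 0 0 0 0 / 0 0 0 0
t=3: a0@(2,1) a1@(2,1) a2@(2,1) | pheromone: 0 0 0 0 / 0 0 0 0 / 0 16 0 0 / 3 0 0 0 / 0 0 0 0 / 0 0 0 0
t=4: a0@(2,1) a1@(2,1) a2@(2,1) | pheromone: 0 0 0 0 / 0 0 0 0 / 0 21 0 0 / 2 0 0 0 / 0 0 0 0 / 0 0 0 0
t=5: a0@(2,1) a1@(2,1) a2@(2,1) | pheromone: 0 0 0 0 / 0 0 0 0 / 0 26 0 0 / 1 0 0 0 / 0 0 0 0 / 0 0 0 0
t=6: a0@(2,1) a1@(2,1) a2@(2,1) | pheromone: 0 0 0 0 / 0 0 0 0 / 0 31 0 0 / 0 0 0 0 / 0 0 0 0 / 0 0 0 0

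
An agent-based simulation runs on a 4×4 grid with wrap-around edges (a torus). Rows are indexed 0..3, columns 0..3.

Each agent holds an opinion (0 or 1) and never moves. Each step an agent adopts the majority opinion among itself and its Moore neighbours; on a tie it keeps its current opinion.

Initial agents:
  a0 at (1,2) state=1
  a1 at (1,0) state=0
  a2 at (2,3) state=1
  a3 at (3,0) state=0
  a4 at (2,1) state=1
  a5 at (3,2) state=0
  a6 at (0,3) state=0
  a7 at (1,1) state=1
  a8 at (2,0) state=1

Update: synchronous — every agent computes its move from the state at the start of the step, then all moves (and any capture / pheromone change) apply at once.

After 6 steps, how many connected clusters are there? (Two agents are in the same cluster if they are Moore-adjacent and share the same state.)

t=1: a0@(1,2):1 a1@(1,0):1 a2@(2,3):1 a3@(3,0):1 a4@(2,1):1 a5@(3,2):0 a6@(0,3):0 a7@(1,1):1 a8@(2,0):1
t=2: a0@(1,2):1 a1@(1,0):1 a2@(2,3):1 a3@(3,0):1 a4@(2,1):1 a5@(3,2):0 a6@(0,3):1 a7@(1,1):1 a8@(2,0):1
t=3: a0@(1,2):1 a1@(1,0):1 a2@(2,3):1 a3@(3,0):1 a4@(2,1):1 a5@(3,2):1 a6@(0,3):1 a7@(1,1):1 a8@(2,0):1
t=4: (unchanged — steady state)

1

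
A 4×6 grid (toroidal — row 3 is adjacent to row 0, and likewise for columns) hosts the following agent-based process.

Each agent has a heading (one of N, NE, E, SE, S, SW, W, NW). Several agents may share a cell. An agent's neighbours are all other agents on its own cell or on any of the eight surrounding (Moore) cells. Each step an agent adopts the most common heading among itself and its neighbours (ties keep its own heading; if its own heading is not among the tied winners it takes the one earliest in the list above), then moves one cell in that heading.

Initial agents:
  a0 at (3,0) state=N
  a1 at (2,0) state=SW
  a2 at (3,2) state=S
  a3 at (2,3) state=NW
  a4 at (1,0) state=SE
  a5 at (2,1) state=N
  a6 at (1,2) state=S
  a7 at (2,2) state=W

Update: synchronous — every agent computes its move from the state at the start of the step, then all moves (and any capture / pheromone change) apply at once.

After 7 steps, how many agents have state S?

4

t=1: a0@(2,0):N a1@(1,0):N a2@(0,2):S a3@(3,3):S a4@(2,1):SE a5@(1,1):N a6@(2,2):S a7@(3,2):S
t=2: a0@(1,0):N a1@(0,0):N a2@(1,2):S a3@(0,3):S a4@(1,1):N a5@(0,1):N a6@(3,2):S a7@(0,2):S
t=3: a0@(0,0):N a1@(3,0):N a2@(2,2):S a3@(1,3):S a4@(0,1):N a5@(3,1):N a6@(0,2):S a7@(1,2):S
t=4: a0@(3,0):N a1@(2,0):N a2@(3,2):S a3@(2,3):S a4@(3,1):N a5@(2,1):N a6@(1,2):S a7@(2,2):S
t=5: a0@(2,0):N a1@(1,0):N a2@(0,2):S a3@(3,3):S a4@(2,1):N a5@(1,1):N a6@(2,2):S a7@(3,2):S
t=6: a0@(1,0):N a1@(0,0):N a2@(1,2):S a3@(0,3):S a4@(1,1):N a5@(0,1):N a6@(3,2):S a7@(0,2):S
t=7: a0@(0,0):N a1@(3,0):N a2@(2,2):S a3@(1,3):S a4@(0,1):N a5@(3,1):N a6@(0,2):S a7@(1,2):S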